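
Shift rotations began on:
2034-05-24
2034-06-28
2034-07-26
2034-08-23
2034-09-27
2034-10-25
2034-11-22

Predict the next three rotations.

2034-12-27, 2035-01-24, 2035-02-28

These are Wednesdays at 28- or 35-day spacing (35, 28, 28, 35, 28, 28).
The pattern: 4th Wednesday of the month.
December 2034 — 4th Wednesday is 2034-12-27.
4th Wednesday of January 2035: 2035-01-24.
February 2035 — 4th Wednesday is 2035-02-28.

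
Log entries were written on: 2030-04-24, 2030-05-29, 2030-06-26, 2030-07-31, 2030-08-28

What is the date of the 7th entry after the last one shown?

These are Wednesdays with 35, 28, 35, 28-day gaps.
Each is the final Wednesday of its month — 2030-05-29 is past the 28th, so '4th Wednesday' doesn't fit.
September 2030 ends with Wednesday 2030-09-25.
Last Wednesday of October 2030: 2030-10-30.
Last Wednesday of November 2030: 2030-11-27.
December 2030 ends with Wednesday 2030-12-25.
Last Wednesday of January 2031: 2031-01-29.
February 2031 ends with Wednesday 2031-02-26.
March 2031 ends with Wednesday 2031-03-26.

2031-03-26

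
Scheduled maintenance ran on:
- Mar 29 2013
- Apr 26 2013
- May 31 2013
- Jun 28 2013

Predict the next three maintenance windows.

These are Fridays with 28, 35, 28-day gaps.
Each is the final Friday of its month — Mar 29 2013 is past the 28th, so '4th Friday' doesn't fit.
Last Friday of July 2013: Jul 26 2013.
August 2013 ends with Friday Aug 30 2013.
September 2013 ends with Friday Sep 27 2013.

Jul 26 2013, Aug 30 2013, Sep 27 2013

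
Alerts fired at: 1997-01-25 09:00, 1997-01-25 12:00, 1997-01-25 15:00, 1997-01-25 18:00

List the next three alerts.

1997-01-25 21:00, 1997-01-26 00:00, 1997-01-26 03:00

Gaps: 3, 3, 3 hours — each event is 3 hours after the previous one.
1997-01-25 18:00 + 3 h = 1997-01-25 21:00.
1997-01-25 21:00 + 3 h = 1997-01-26 00:00.
1997-01-26 00:00 + 3 h = 1997-01-26 03:00.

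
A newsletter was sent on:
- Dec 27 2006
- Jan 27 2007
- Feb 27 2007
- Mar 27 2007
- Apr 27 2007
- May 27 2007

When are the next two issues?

The day-of-month is always 27 (31, 31, 28, 31, 30 days between events).
So this recurs on the 27th of each month.
Next: June 2007 → Jun 27 2007.
Next: July 2007 → Jul 27 2007.

Jun 27 2007, Jul 27 2007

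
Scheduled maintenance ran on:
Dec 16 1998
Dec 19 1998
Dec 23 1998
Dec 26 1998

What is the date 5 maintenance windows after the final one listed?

Every event lands on a Wednesday or Saturday (gaps cycle 3, 4, 3).
So the schedule is: every Wednesday and Saturday.
Next Wednesday: Dec 30 1998.
Next Saturday: Jan 2 1999.
The following Wednesday is Jan 6 1999.
The following Saturday is Jan 9 1999.
The following Wednesday is Jan 13 1999.

Jan 13 1999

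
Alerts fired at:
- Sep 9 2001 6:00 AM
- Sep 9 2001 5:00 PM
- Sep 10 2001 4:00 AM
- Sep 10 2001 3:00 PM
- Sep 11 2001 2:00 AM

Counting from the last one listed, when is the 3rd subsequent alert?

Sep 12 2001 11:00 AM

Spacing: 11, 11, 11, 11 h — constant 11 h.
Sep 11 2001 2:00 AM + 11 h = Sep 11 2001 1:00 PM.
Sep 11 2001 1:00 PM + 11 h = Sep 12 2001 12:00 AM.
Sep 12 2001 12:00 AM + 11 h = Sep 12 2001 11:00 AM.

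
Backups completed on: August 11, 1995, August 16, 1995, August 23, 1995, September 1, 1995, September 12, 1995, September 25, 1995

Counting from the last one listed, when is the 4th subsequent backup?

December 6, 1995

Intervals are 5, 7, 9, 11, 13 days — an arithmetic progression with common difference 2.
Next gap: 15 days. September 25, 1995 + 15 days = October 10, 1995.
Next gap: 17 days. October 10, 1995 + 17 days = October 27, 1995.
Next gap: 19 days. October 27, 1995 + 19 days = November 15, 1995.
Next gap: 21 days. November 15, 1995 + 21 days = December 6, 1995.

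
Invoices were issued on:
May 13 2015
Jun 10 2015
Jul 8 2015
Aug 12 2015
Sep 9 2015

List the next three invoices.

Gaps: 28, 28, 35, 28 days — a mix of 28 and 35. Every date is a Wednesday.
Each is the 2nd Wednesday of its month.
2nd Wednesday of October 2015: Oct 14 2015.
2nd Wednesday of November 2015: Nov 11 2015.
December 2015 — 2nd Wednesday is Dec 9 2015.

Oct 14 2015, Nov 11 2015, Dec 9 2015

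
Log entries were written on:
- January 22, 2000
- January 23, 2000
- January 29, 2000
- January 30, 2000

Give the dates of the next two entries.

The gap pattern 1, 6, 1 repeats every 2 events.
These are the Saturdays and Sundays of each week.
Next Saturday: February 5, 2000.
Next Sunday: February 6, 2000.

February 5, 2000; February 6, 2000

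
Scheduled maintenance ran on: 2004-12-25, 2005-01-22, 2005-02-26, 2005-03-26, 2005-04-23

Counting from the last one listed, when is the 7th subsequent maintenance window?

These are Saturdays at 28- or 35-day spacing (28, 35, 28, 28).
The pattern: 4th Saturday of the month.
May 2005 — 4th Saturday is 2005-05-28.
4th Saturday of June 2005: 2005-06-25.
July 2005 — 4th Saturday is 2005-07-23.
August 2005 — 4th Saturday is 2005-08-27.
4th Saturday of September 2005: 2005-09-24.
October 2005 — 4th Saturday is 2005-10-22.
4th Saturday of November 2005: 2005-11-26.

2005-11-26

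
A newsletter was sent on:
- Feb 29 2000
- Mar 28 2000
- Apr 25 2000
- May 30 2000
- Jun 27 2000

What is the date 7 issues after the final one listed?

Jan 30 2001

These are Tuesdays with 28, 28, 35, 28-day gaps.
Each is the final Tuesday of its month — Feb 29 2000 is past the 28th, so '4th Tuesday' doesn't fit.
July 2000 ends with Tuesday Jul 25 2000.
Last Tuesday of August 2000: Aug 29 2000.
Last Tuesday of September 2000: Sep 26 2000.
October 2000 ends with Tuesday Oct 31 2000.
November 2000 ends with Tuesday Nov 28 2000.
December 2000 ends with Tuesday Dec 26 2000.
January 2001 ends with Tuesday Jan 30 2001.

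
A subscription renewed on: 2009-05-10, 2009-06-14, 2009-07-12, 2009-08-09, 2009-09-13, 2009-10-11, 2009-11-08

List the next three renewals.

All dates are Sundays, 35, 28, 28, 35, 28, 28 days apart.
Specifically, the 2nd Sunday of each month.
December 2009 — 2nd Sunday is 2009-12-13.
January 2010 — 2nd Sunday is 2010-01-10.
February 2010 — 2nd Sunday is 2010-02-14.

2009-12-13, 2010-01-10, 2010-02-14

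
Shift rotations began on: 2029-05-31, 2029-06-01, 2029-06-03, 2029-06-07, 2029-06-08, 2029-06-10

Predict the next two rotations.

2029-06-14, 2029-06-15

The gap pattern 1, 2, 4, 1, 2 repeats every 3 events.
These are the Thursdays, Fridays and Sundays of each week.
The following Thursday is 2029-06-14.
The following Friday is 2029-06-15.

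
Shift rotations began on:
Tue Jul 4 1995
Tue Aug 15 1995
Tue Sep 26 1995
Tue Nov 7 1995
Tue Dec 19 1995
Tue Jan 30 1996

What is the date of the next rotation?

Every event comes 42 days after the last (42, 42, 42, 42, 42).
Tue Jan 30 1996 + 42 days = Tue Mar 12 1996.

Tue Mar 12 1996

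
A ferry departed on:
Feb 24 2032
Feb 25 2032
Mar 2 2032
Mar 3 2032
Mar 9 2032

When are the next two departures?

Gaps: 1, 6, 1, 6 days — not constant, but cyclic with period 2.
The events fall on every Tuesday and Wednesday.
The following Wednesday is Mar 10 2032.
Next Tuesday: Mar 16 2032.

Mar 10 2032, Mar 16 2032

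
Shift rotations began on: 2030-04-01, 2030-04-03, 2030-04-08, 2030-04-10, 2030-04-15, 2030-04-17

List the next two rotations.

2030-04-22, 2030-04-24

Every event lands on a Monday or Wednesday (gaps cycle 2, 5, 2, 5, 2).
So the schedule is: every Monday and Wednesday.
The following Monday is 2030-04-22.
The following Wednesday is 2030-04-24.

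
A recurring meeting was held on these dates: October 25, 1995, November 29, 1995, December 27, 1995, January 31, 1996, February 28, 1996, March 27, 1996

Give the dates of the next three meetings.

All Wednesdays; the gaps (35, 28, 35, 28, 28) vary with month length.
This is the last Wednesday of each month.
Last Wednesday of April 1996: April 24, 1996.
Last Wednesday of May 1996: May 29, 1996.
June 1996 ends with Wednesday June 26, 1996.

April 24, 1996; May 29, 1996; June 26, 1996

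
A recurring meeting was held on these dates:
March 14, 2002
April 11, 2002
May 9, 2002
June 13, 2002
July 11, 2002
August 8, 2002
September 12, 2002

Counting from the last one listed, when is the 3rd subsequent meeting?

December 12, 2002

Gaps: 28, 28, 35, 28, 28, 35 days — a mix of 28 and 35. Every date is a Thursday.
Each is the 2nd Thursday of its month.
2nd Thursday of October 2002: October 10, 2002.
November 2002 — 2nd Thursday is November 14, 2002.
December 2002 — 2nd Thursday is December 12, 2002.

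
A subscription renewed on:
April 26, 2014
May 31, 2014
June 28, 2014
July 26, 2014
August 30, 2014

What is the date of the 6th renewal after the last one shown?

All Saturdays; the gaps (35, 28, 28, 35) vary with month length.
This is the last Saturday of each month.
Last Saturday of September 2014: September 27, 2014.
Last Saturday of October 2014: October 25, 2014.
November 2014 ends with Saturday November 29, 2014.
December 2014 ends with Saturday December 27, 2014.
Last Saturday of January 2015: January 31, 2015.
Last Saturday of February 2015: February 28, 2015.

February 28, 2015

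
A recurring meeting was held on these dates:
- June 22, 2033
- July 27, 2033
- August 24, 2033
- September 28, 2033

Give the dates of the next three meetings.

These are Wednesdays at 28- or 35-day spacing (35, 28, 35).
The pattern: 4th Wednesday of the month.
October 2033 — 4th Wednesday is October 26, 2033.
November 2033 — 4th Wednesday is November 23, 2033.
4th Wednesday of December 2033: December 28, 2033.

October 26, 2033; November 23, 2033; December 28, 2033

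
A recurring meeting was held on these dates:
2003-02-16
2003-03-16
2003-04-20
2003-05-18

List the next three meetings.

Gaps: 28, 35, 28 days — a mix of 28 and 35. Every date is a Sunday.
Each is the 3rd Sunday of its month.
June 2003 — 3rd Sunday is 2003-06-15.
3rd Sunday of July 2003: 2003-07-20.
August 2003 — 3rd Sunday is 2003-08-17.

2003-06-15, 2003-07-20, 2003-08-17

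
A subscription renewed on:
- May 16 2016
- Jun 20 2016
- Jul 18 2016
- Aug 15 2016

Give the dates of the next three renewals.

Sep 19 2016, Oct 17 2016, Nov 21 2016

These are Mondays at 28- or 35-day spacing (35, 28, 28).
The pattern: 3rd Monday of the month.
September 2016 — 3rd Monday is Sep 19 2016.
3rd Monday of October 2016: Oct 17 2016.
November 2016 — 3rd Monday is Nov 21 2016.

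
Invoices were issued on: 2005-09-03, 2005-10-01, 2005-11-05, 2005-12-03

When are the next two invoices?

2006-01-07, 2006-02-04

These are Saturdays at 28- or 35-day spacing (28, 35, 28).
The pattern: 1st Saturday of the month.
January 2006 — 1st Saturday is 2006-01-07.
February 2006 — 1st Saturday is 2006-02-04.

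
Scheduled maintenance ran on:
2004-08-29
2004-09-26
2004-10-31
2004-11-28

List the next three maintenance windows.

Every date is a Sunday; gaps 28, 35, 28 days.
Each is the last Sunday of its month (at least one falls on the 29th or later, ruling out '4th Sunday').
Last Sunday of December 2004: 2004-12-26.
January 2005 ends with Sunday 2005-01-30.
February 2005 ends with Sunday 2005-02-27.

2004-12-26, 2005-01-30, 2005-02-27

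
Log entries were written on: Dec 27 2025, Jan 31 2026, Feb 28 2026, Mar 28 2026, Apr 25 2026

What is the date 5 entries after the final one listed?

Every date is a Saturday; gaps 35, 28, 28, 28 days.
Each is the last Saturday of its month (at least one falls on the 29th or later, ruling out '4th Saturday').
Last Saturday of May 2026: May 30 2026.
June 2026 ends with Saturday Jun 27 2026.
July 2026 ends with Saturday Jul 25 2026.
August 2026 ends with Saturday Aug 29 2026.
September 2026 ends with Saturday Sep 26 2026.

Sep 26 2026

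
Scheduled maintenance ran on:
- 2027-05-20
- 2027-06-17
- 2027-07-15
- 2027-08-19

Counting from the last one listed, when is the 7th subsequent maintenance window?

2028-03-16

These are Thursdays at 28- or 35-day spacing (28, 28, 35).
The pattern: 3rd Thursday of the month.
September 2027 — 3rd Thursday is 2027-09-16.
October 2027 — 3rd Thursday is 2027-10-21.
3rd Thursday of November 2027: 2027-11-18.
3rd Thursday of December 2027: 2027-12-16.
January 2028 — 3rd Thursday is 2028-01-20.
3rd Thursday of February 2028: 2028-02-17.
3rd Thursday of March 2028: 2028-03-16.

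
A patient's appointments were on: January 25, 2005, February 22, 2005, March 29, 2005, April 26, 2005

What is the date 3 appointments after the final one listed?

Every date is a Tuesday; gaps 28, 35, 28 days.
Each is the last Tuesday of its month (at least one falls on the 29th or later, ruling out '4th Tuesday').
Last Tuesday of May 2005: May 31, 2005.
Last Tuesday of June 2005: June 28, 2005.
July 2005 ends with Tuesday July 26, 2005.

July 26, 2005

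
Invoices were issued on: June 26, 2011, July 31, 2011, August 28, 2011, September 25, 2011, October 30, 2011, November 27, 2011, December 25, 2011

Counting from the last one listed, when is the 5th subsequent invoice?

May 27, 2012

These are Sundays with 35, 28, 28, 35, 28, 28-day gaps.
Each is the final Sunday of its month — July 31, 2011 is past the 28th, so '4th Sunday' doesn't fit.
January 2012 ends with Sunday January 29, 2012.
February 2012 ends with Sunday February 26, 2012.
Last Sunday of March 2012: March 25, 2012.
April 2012 ends with Sunday April 29, 2012.
Last Sunday of May 2012: May 27, 2012.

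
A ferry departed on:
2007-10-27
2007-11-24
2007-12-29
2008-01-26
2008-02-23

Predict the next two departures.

2008-03-29, 2008-04-26

Every date is a Saturday; gaps 28, 35, 28, 28 days.
Each is the last Saturday of its month (at least one falls on the 29th or later, ruling out '4th Saturday').
March 2008 ends with Saturday 2008-03-29.
April 2008 ends with Saturday 2008-04-26.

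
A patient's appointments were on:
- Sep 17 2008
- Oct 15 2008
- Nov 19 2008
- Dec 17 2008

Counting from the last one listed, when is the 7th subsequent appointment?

Jul 15 2009

Gaps: 28, 35, 28 days — a mix of 28 and 35. Every date is a Wednesday.
Each is the 3rd Wednesday of its month.
3rd Wednesday of January 2009: Jan 21 2009.
3rd Wednesday of February 2009: Feb 18 2009.
3rd Wednesday of March 2009: Mar 18 2009.
3rd Wednesday of April 2009: Apr 15 2009.
May 2009 — 3rd Wednesday is May 20 2009.
June 2009 — 3rd Wednesday is Jun 17 2009.
3rd Wednesday of July 2009: Jul 15 2009.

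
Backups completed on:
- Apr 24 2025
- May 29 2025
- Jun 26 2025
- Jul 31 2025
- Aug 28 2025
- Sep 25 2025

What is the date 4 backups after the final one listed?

These are Thursdays with 35, 28, 35, 28, 28-day gaps.
Each is the final Thursday of its month — May 29 2025 is past the 28th, so '4th Thursday' doesn't fit.
October 2025 ends with Thursday Oct 30 2025.
Last Thursday of November 2025: Nov 27 2025.
December 2025 ends with Thursday Dec 25 2025.
Last Thursday of January 2026: Jan 29 2026.

Jan 29 2026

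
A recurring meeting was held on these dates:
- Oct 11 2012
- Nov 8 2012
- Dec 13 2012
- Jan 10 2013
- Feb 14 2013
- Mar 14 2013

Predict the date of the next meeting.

Apr 11 2013

Gaps: 28, 35, 28, 35, 28 days — a mix of 28 and 35. Every date is a Thursday.
Each is the 2nd Thursday of its month.
April 2013 — 2nd Thursday is Apr 11 2013.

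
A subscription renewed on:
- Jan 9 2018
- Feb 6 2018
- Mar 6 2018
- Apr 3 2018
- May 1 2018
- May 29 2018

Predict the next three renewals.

Jun 26 2018, Jul 24 2018, Aug 21 2018

The spacing is 28, 28, 28, 28, 28 days — always 28 days.
May 29 2018 + 28 days = Jun 26 2018.
Jun 26 2018 + 28 days = Jul 24 2018.
Jul 24 2018 + 28 days = Aug 21 2018.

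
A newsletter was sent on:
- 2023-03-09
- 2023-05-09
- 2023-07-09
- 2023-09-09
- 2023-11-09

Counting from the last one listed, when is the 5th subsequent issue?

2024-09-09

The day-of-month is always 9 (61, 61, 62, 61 days between events).
So this recurs on the 9th of every 2 months.
January 2024: 2024-01-09.
Next: March 2024 → 2024-03-09.
May 2024: 2024-05-09.
July 2024: 2024-07-09.
September 2024: 2024-09-09.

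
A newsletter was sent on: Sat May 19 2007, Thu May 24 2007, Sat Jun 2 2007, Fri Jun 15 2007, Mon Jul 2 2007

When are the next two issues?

Gaps: 5, 9, 13, 17 days — each gap is 4 larger than the previous one.
Next gap: 21 days. Mon Jul 2 2007 + 21 days = Mon Jul 23 2007.
Next gap: 25 days. Mon Jul 23 2007 + 25 days = Fri Aug 17 2007.

Mon Jul 23 2007, Fri Aug 17 2007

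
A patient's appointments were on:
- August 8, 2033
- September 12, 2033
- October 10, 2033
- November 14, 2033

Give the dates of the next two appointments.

All dates are Mondays, 35, 28, 35 days apart.
Specifically, the 2nd Monday of each month.
2nd Monday of December 2033: December 12, 2033.
January 2034 — 2nd Monday is January 9, 2034.

December 12, 2033; January 9, 2034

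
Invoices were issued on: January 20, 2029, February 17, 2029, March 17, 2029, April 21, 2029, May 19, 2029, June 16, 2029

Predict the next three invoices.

July 21, 2029; August 18, 2029; September 15, 2029

All dates are Saturdays, 28, 28, 35, 28, 28 days apart.
Specifically, the 3rd Saturday of each month.
July 2029 — 3rd Saturday is July 21, 2029.
3rd Saturday of August 2029: August 18, 2029.
3rd Saturday of September 2029: September 15, 2029.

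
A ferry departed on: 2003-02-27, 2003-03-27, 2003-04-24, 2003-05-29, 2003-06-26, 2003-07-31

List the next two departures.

Every date is a Thursday; gaps 28, 28, 35, 28, 35 days.
Each is the last Thursday of its month (at least one falls on the 29th or later, ruling out '4th Thursday').
Last Thursday of August 2003: 2003-08-28.
Last Thursday of September 2003: 2003-09-25.

2003-08-28, 2003-09-25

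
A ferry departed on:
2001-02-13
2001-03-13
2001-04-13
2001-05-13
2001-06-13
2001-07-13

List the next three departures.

2001-08-13, 2001-09-13, 2001-10-13

Gaps: 28, 31, 30, 31, 30 days — not constant. Every event is on the 13th of the month.
Pattern: the 13th of each month.
Next: August 2001 → 2001-08-13.
September 2001: 2001-09-13.
Next: October 2001 → 2001-10-13.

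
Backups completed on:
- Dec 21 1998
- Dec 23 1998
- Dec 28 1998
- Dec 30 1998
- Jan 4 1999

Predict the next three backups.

Jan 6 1999, Jan 11 1999, Jan 13 1999

Every event lands on a Monday or Wednesday (gaps cycle 2, 5, 2, 5).
So the schedule is: every Monday and Wednesday.
The following Wednesday is Jan 6 1999.
Next Monday: Jan 11 1999.
Next Wednesday: Jan 13 1999.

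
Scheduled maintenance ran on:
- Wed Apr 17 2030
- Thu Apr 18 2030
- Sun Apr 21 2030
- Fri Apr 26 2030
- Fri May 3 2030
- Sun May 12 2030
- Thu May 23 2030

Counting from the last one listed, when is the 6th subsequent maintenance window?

Sun Sep 8 2030

Intervals are 1, 3, 5, 7, 9, 11 days — an arithmetic progression with common difference 2.
Next gap: 13 days. Thu May 23 2030 + 13 days = Wed Jun 5 2030.
Next gap: 15 days. Wed Jun 5 2030 + 15 days = Thu Jun 20 2030.
Next gap: 17 days. Thu Jun 20 2030 + 17 days = Sun Jul 7 2030.
Next gap: 19 days. Sun Jul 7 2030 + 19 days = Fri Jul 26 2030.
Next gap: 21 days. Fri Jul 26 2030 + 21 days = Fri Aug 16 2030.
Next gap: 23 days. Fri Aug 16 2030 + 23 days = Sun Sep 8 2030.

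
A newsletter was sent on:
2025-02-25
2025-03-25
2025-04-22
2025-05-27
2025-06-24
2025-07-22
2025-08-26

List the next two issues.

All dates are Tuesdays, 28, 28, 35, 28, 28, 35 days apart.
Specifically, the 4th Tuesday of each month.
September 2025 — 4th Tuesday is 2025-09-23.
4th Tuesday of October 2025: 2025-10-28.

2025-09-23, 2025-10-28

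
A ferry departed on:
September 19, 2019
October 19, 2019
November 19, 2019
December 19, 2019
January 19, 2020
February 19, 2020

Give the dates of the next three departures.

Gaps: 30, 31, 30, 31, 31 days — not constant. Every event is on the 19th of the month.
Pattern: the 19th of each month.
Next: March 2020 → March 19, 2020.
Next: April 2020 → April 19, 2020.
Next: May 2020 → May 19, 2020.

March 19, 2020; April 19, 2020; May 19, 2020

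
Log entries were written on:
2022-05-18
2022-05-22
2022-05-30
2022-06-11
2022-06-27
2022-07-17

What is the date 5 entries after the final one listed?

2022-12-24

Intervals are 4, 8, 12, 16, 20 days — an arithmetic progression with common difference 4.
Next gap: 24 days. 2022-07-17 + 24 days = 2022-08-10.
Next gap: 28 days. 2022-08-10 + 28 days = 2022-09-07.
Next gap: 32 days. 2022-09-07 + 32 days = 2022-10-09.
Next gap: 36 days. 2022-10-09 + 36 days = 2022-11-14.
Next gap: 40 days. 2022-11-14 + 40 days = 2022-12-24.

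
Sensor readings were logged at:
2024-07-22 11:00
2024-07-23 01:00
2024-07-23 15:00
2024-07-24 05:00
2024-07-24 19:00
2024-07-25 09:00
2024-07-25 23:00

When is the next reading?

The interval is a steady 14 hours (14, 14, 14, 14, 14, 14).
2024-07-25 23:00 + 14 h = 2024-07-26 13:00.

2024-07-26 13:00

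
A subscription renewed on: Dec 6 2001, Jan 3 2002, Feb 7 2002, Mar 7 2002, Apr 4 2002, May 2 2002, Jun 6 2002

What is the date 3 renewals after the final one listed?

Sep 5 2002

These are Thursdays at 28- or 35-day spacing (28, 35, 28, 28, 28, 35).
The pattern: 1st Thursday of the month.
July 2002 — 1st Thursday is Jul 4 2002.
1st Thursday of August 2002: Aug 1 2002.
September 2002 — 1st Thursday is Sep 5 2002.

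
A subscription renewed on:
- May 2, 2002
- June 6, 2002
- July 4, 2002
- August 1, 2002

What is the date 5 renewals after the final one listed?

January 2, 2003

These are Thursdays at 28- or 35-day spacing (35, 28, 28).
The pattern: 1st Thursday of the month.
1st Thursday of September 2002: September 5, 2002.
1st Thursday of October 2002: October 3, 2002.
November 2002 — 1st Thursday is November 7, 2002.
December 2002 — 1st Thursday is December 5, 2002.
January 2003 — 1st Thursday is January 2, 2003.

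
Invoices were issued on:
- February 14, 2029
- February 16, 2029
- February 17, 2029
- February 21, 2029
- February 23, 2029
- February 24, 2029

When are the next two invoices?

The gap pattern 2, 1, 4, 2, 1 repeats every 3 events.
These are the Wednesdays, Fridays and Saturdays of each week.
The following Wednesday is February 28, 2029.
The following Friday is March 2, 2029.

February 28, 2029; March 2, 2029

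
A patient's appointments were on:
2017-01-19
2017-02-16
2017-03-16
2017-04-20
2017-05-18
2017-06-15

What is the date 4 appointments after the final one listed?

2017-10-19

All dates are Thursdays, 28, 28, 35, 28, 28 days apart.
Specifically, the 3rd Thursday of each month.
3rd Thursday of July 2017: 2017-07-20.
August 2017 — 3rd Thursday is 2017-08-17.
September 2017 — 3rd Thursday is 2017-09-21.
October 2017 — 3rd Thursday is 2017-10-19.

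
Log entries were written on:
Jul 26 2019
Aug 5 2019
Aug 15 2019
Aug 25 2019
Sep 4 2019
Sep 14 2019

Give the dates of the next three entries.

Sep 24 2019, Oct 4 2019, Oct 14 2019

The spacing is 10, 10, 10, 10, 10 days — always 10 days.
Sep 14 2019 + 10 days = Sep 24 2019.
Sep 24 2019 + 10 days = Oct 4 2019.
Oct 4 2019 + 10 days = Oct 14 2019.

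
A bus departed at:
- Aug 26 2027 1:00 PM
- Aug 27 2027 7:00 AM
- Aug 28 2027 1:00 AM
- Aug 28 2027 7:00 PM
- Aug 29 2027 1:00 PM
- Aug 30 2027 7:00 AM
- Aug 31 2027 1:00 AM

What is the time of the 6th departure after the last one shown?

Sep 4 2027 1:00 PM

Gaps: 18, 18, 18, 18, 18, 18 hours — each event is 18 hours after the previous one.
Aug 31 2027 1:00 AM + 18 h = Aug 31 2027 7:00 PM.
Aug 31 2027 7:00 PM + 18 h = Sep 1 2027 1:00 PM.
Sep 1 2027 1:00 PM + 18 h = Sep 2 2027 7:00 AM.
Sep 2 2027 7:00 AM + 18 h = Sep 3 2027 1:00 AM.
Sep 3 2027 1:00 AM + 18 h = Sep 3 2027 7:00 PM.
Sep 3 2027 7:00 PM + 18 h = Sep 4 2027 1:00 PM.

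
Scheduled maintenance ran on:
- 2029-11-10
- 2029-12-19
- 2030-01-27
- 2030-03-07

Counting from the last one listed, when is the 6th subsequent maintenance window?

2030-10-27

Every event comes 39 days after the last (39, 39, 39).
2030-03-07 + 39 days = 2030-04-15.
2030-04-15 + 39 days = 2030-05-24.
2030-05-24 + 39 days = 2030-07-02.
2030-07-02 + 39 days = 2030-08-10.
2030-08-10 + 39 days = 2030-09-18.
2030-09-18 + 39 days = 2030-10-27.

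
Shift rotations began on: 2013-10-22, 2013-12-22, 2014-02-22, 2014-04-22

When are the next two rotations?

2014-06-22, 2014-08-22

Gaps: 61, 62, 59 days — not constant. Every event is on the 22nd of the month.
Pattern: the 22nd of every 2 months.
June 2014: 2014-06-22.
August 2014: 2014-08-22.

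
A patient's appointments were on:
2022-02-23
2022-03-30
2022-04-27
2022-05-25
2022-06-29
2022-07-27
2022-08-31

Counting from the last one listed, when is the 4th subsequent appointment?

These are Wednesdays with 35, 28, 28, 35, 28, 35-day gaps.
Each is the final Wednesday of its month — 2022-03-30 is past the 28th, so '4th Wednesday' doesn't fit.
Last Wednesday of September 2022: 2022-09-28.
October 2022 ends with Wednesday 2022-10-26.
Last Wednesday of November 2022: 2022-11-30.
Last Wednesday of December 2022: 2022-12-28.

2022-12-28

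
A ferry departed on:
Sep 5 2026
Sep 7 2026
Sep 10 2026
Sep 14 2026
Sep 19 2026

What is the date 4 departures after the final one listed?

Gaps: 2, 3, 4, 5 days — each gap is 1 larger than the previous one.
Next gap: 6 days. Sep 19 2026 + 6 days = Sep 25 2026.
Next gap: 7 days. Sep 25 2026 + 7 days = Oct 2 2026.
Next gap: 8 days. Oct 2 2026 + 8 days = Oct 10 2026.
Next gap: 9 days. Oct 10 2026 + 9 days = Oct 19 2026.

Oct 19 2026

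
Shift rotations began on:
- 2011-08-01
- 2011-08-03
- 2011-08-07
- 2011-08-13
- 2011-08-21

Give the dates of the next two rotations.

2011-08-31, 2011-09-12

Intervals are 2, 4, 6, 8 days — an arithmetic progression with common difference 2.
Next gap: 10 days. 2011-08-21 + 10 days = 2011-08-31.
Next gap: 12 days. 2011-08-31 + 12 days = 2011-09-12.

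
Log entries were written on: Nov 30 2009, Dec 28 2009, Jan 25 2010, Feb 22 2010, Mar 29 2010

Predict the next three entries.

Apr 26 2010, May 31 2010, Jun 28 2010

Every date is a Monday; gaps 28, 28, 28, 35 days.
Each is the last Monday of its month (at least one falls on the 29th or later, ruling out '4th Monday').
April 2010 ends with Monday Apr 26 2010.
May 2010 ends with Monday May 31 2010.
Last Monday of June 2010: Jun 28 2010.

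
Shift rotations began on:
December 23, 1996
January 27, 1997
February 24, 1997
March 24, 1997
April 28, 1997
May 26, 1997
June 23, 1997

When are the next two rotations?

These are Mondays at 28- or 35-day spacing (35, 28, 28, 35, 28, 28).
The pattern: 4th Monday of the month.
4th Monday of July 1997: July 28, 1997.
August 1997 — 4th Monday is August 25, 1997.

July 28, 1997; August 25, 1997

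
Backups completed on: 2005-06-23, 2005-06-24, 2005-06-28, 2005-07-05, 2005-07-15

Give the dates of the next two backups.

Intervals are 1, 4, 7, 10 days — an arithmetic progression with common difference 3.
Next gap: 13 days. 2005-07-15 + 13 days = 2005-07-28.
Next gap: 16 days. 2005-07-28 + 16 days = 2005-08-13.

2005-07-28, 2005-08-13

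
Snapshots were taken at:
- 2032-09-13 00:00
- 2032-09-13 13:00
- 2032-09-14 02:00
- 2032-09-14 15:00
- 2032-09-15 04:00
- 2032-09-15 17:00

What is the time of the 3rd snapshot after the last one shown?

Gaps: 13, 13, 13, 13, 13 hours — each event is 13 hours after the previous one.
2032-09-15 17:00 + 13 h = 2032-09-16 06:00.
2032-09-16 06:00 + 13 h = 2032-09-16 19:00.
2032-09-16 19:00 + 13 h = 2032-09-17 08:00.

2032-09-17 08:00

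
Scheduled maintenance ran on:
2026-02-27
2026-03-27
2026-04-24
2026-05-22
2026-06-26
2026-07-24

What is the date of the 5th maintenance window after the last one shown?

Gaps: 28, 28, 28, 35, 28 days — a mix of 28 and 35. Every date is a Friday.
Each is the 4th Friday of its month.
4th Friday of August 2026: 2026-08-28.
September 2026 — 4th Friday is 2026-09-25.
4th Friday of October 2026: 2026-10-23.
November 2026 — 4th Friday is 2026-11-27.
December 2026 — 4th Friday is 2026-12-25.

2026-12-25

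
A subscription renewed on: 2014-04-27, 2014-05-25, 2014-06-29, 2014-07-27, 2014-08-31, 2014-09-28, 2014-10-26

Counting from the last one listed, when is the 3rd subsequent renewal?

2015-01-25

All Sundays; the gaps (28, 35, 28, 35, 28, 28) vary with month length.
This is the last Sunday of each month.
November 2014 ends with Sunday 2014-11-30.
Last Sunday of December 2014: 2014-12-28.
Last Sunday of January 2015: 2015-01-25.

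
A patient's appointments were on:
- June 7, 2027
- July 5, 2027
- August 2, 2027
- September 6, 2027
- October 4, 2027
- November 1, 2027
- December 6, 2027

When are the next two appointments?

January 3, 2028; February 7, 2028

These are Mondays at 28- or 35-day spacing (28, 28, 35, 28, 28, 35).
The pattern: 1st Monday of the month.
1st Monday of January 2028: January 3, 2028.
February 2028 — 1st Monday is February 7, 2028.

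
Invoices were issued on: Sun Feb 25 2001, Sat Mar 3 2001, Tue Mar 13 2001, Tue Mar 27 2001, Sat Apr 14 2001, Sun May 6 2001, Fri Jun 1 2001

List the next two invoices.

Sun Jul 1 2001, Sat Aug 4 2001

Gaps: 6, 10, 14, 18, 22, 26 days — each gap is 4 larger than the previous one.
Next gap: 30 days. Fri Jun 1 2001 + 30 days = Sun Jul 1 2001.
Next gap: 34 days. Sun Jul 1 2001 + 34 days = Sat Aug 4 2001.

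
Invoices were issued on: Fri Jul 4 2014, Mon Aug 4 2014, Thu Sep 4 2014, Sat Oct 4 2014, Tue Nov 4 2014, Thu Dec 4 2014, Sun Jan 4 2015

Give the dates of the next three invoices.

Wed Feb 4 2015, Wed Mar 4 2015, Sat Apr 4 2015

Gaps: 31, 31, 30, 31, 30, 31 days — not constant. Every event is on the 4th of the month.
Pattern: the 4th of each month.
Next: February 2015 → Wed Feb 4 2015.
Next: March 2015 → Wed Mar 4 2015.
Next: April 2015 → Sat Apr 4 2015.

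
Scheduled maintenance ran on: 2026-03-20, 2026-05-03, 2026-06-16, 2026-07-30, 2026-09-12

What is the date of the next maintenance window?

2026-10-26

The spacing is 44, 44, 44, 44 days — always 44 days.
2026-09-12 + 44 days = 2026-10-26.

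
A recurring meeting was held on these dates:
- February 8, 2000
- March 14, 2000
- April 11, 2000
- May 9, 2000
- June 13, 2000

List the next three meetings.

July 11, 2000; August 8, 2000; September 12, 2000

All dates are Tuesdays, 35, 28, 28, 35 days apart.
Specifically, the 2nd Tuesday of each month.
July 2000 — 2nd Tuesday is July 11, 2000.
August 2000 — 2nd Tuesday is August 8, 2000.
September 2000 — 2nd Tuesday is September 12, 2000.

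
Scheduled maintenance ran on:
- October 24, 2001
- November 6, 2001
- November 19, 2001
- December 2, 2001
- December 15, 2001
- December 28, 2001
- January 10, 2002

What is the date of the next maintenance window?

January 23, 2002

Every event comes 13 days after the last (13, 13, 13, 13, 13, 13).
January 10, 2002 + 13 days = January 23, 2002.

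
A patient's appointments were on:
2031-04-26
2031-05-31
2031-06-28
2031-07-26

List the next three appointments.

Every date is a Saturday; gaps 35, 28, 28 days.
Each is the last Saturday of its month (at least one falls on the 29th or later, ruling out '4th Saturday').
Last Saturday of August 2031: 2031-08-30.
September 2031 ends with Saturday 2031-09-27.
Last Saturday of October 2031: 2031-10-25.

2031-08-30, 2031-09-27, 2031-10-25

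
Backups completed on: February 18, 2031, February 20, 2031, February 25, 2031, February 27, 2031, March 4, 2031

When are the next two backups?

March 6, 2031; March 11, 2031

Gaps: 2, 5, 2, 5 days — not constant, but cyclic with period 2.
The events fall on every Tuesday and Thursday.
The following Thursday is March 6, 2031.
Next Tuesday: March 11, 2031.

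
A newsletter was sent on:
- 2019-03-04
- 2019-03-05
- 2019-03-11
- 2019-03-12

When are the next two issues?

2019-03-18, 2019-03-19

Every event lands on a Monday or Tuesday (gaps cycle 1, 6, 1).
So the schedule is: every Monday and Tuesday.
Next Monday: 2019-03-18.
Next Tuesday: 2019-03-19.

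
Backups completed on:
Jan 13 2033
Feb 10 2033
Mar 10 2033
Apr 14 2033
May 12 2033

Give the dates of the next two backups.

Jun 9 2033, Jul 14 2033

All dates are Thursdays, 28, 28, 35, 28 days apart.
Specifically, the 2nd Thursday of each month.
2nd Thursday of June 2033: Jun 9 2033.
July 2033 — 2nd Thursday is Jul 14 2033.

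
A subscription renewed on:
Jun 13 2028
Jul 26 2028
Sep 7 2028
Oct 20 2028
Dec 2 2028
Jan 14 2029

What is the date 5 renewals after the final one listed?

The spacing is 43, 43, 43, 43, 43 days — always 43 days.
Jan 14 2029 + 43 days = Feb 26 2029.
Feb 26 2029 + 43 days = Apr 10 2029.
Apr 10 2029 + 43 days = May 23 2029.
May 23 2029 + 43 days = Jul 5 2029.
Jul 5 2029 + 43 days = Aug 17 2029.

Aug 17 2029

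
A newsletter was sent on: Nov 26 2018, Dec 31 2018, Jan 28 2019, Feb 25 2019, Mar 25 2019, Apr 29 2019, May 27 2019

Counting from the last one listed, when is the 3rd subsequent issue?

Every date is a Monday; gaps 35, 28, 28, 28, 35, 28 days.
Each is the last Monday of its month (at least one falls on the 29th or later, ruling out '4th Monday').
Last Monday of June 2019: Jun 24 2019.
Last Monday of July 2019: Jul 29 2019.
August 2019 ends with Monday Aug 26 2019.

Aug 26 2019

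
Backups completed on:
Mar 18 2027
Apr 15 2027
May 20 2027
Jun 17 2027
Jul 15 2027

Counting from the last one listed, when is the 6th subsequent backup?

Jan 20 2028

Gaps: 28, 35, 28, 28 days — a mix of 28 and 35. Every date is a Thursday.
Each is the 3rd Thursday of its month.
August 2027 — 3rd Thursday is Aug 19 2027.
3rd Thursday of September 2027: Sep 16 2027.
October 2027 — 3rd Thursday is Oct 21 2027.
3rd Thursday of November 2027: Nov 18 2027.
3rd Thursday of December 2027: Dec 16 2027.
January 2028 — 3rd Thursday is Jan 20 2028.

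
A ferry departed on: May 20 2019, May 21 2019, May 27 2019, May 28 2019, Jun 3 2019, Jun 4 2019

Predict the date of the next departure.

Jun 10 2019

The gap pattern 1, 6, 1, 6, 1 repeats every 2 events.
These are the Mondays and Tuesdays of each week.
Next Monday: Jun 10 2019.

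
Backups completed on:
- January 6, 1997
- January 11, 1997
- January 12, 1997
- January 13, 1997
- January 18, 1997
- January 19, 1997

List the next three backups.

Gaps: 5, 1, 1, 5, 1 days — not constant, but cyclic with period 3.
The events fall on every Monday, Saturday and Sunday.
The following Monday is January 20, 1997.
The following Saturday is January 25, 1997.
The following Sunday is January 26, 1997.

January 20, 1997; January 25, 1997; January 26, 1997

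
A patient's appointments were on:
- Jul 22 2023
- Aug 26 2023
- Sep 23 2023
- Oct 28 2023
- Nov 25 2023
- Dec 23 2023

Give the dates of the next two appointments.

Gaps: 35, 28, 35, 28, 28 days — a mix of 28 and 35. Every date is a Saturday.
Each is the 4th Saturday of its month.
4th Saturday of January 2024: Jan 27 2024.
4th Saturday of February 2024: Feb 24 2024.

Jan 27 2024, Feb 24 2024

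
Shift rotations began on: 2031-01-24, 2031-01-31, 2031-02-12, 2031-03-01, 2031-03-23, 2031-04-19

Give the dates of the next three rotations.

2031-05-21, 2031-06-27, 2031-08-08

The spacing grows by 5 each time: 7, 12, 17, 22, 27 days.
Next gap: 32 days. 2031-04-19 + 32 days = 2031-05-21.
Next gap: 37 days. 2031-05-21 + 37 days = 2031-06-27.
Next gap: 42 days. 2031-06-27 + 42 days = 2031-08-08.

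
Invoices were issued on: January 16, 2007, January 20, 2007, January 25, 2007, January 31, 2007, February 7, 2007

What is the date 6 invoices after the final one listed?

April 11, 2007

Gaps: 4, 5, 6, 7 days — each gap is 1 larger than the previous one.
Next gap: 8 days. February 7, 2007 + 8 days = February 15, 2007.
Next gap: 9 days. February 15, 2007 + 9 days = February 24, 2007.
Next gap: 10 days. February 24, 2007 + 10 days = March 6, 2007.
Next gap: 11 days. March 6, 2007 + 11 days = March 17, 2007.
Next gap: 12 days. March 17, 2007 + 12 days = March 29, 2007.
Next gap: 13 days. March 29, 2007 + 13 days = April 11, 2007.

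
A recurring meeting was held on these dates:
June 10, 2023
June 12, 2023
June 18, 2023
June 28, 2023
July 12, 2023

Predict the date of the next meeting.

July 30, 2023

Gaps: 2, 6, 10, 14 days — each gap is 4 larger than the previous one.
Next gap: 18 days. July 12, 2023 + 18 days = July 30, 2023.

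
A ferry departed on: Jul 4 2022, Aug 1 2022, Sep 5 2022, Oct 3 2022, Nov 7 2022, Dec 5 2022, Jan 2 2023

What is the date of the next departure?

These are Mondays at 28- or 35-day spacing (28, 35, 28, 35, 28, 28).
The pattern: 1st Monday of the month.
February 2023 — 1st Monday is Feb 6 2023.

Feb 6 2023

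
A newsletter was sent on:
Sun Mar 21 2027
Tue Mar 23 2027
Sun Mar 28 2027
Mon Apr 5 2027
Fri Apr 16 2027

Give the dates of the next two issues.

Gaps: 2, 5, 8, 11 days — each gap is 3 larger than the previous one.
Next gap: 14 days. Fri Apr 16 2027 + 14 days = Fri Apr 30 2027.
Next gap: 17 days. Fri Apr 30 2027 + 17 days = Mon May 17 2027.

Fri Apr 30 2027, Mon May 17 2027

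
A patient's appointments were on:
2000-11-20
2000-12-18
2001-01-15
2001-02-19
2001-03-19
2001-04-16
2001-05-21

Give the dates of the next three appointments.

2001-06-18, 2001-07-16, 2001-08-20

All dates are Mondays, 28, 28, 35, 28, 28, 35 days apart.
Specifically, the 3rd Monday of each month.
June 2001 — 3rd Monday is 2001-06-18.
3rd Monday of July 2001: 2001-07-16.
August 2001 — 3rd Monday is 2001-08-20.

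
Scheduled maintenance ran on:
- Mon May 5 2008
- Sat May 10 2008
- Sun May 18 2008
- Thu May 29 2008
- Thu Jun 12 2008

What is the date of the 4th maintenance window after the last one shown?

The spacing grows by 3 each time: 5, 8, 11, 14 days.
Next gap: 17 days. Thu Jun 12 2008 + 17 days = Sun Jun 29 2008.
Next gap: 20 days. Sun Jun 29 2008 + 20 days = Sat Jul 19 2008.
Next gap: 23 days. Sat Jul 19 2008 + 23 days = Mon Aug 11 2008.
Next gap: 26 days. Mon Aug 11 2008 + 26 days = Sat Sep 6 2008.

Sat Sep 6 2008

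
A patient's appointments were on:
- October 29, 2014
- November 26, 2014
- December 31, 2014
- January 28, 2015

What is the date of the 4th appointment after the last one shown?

May 27, 2015

Every date is a Wednesday; gaps 28, 35, 28 days.
Each is the last Wednesday of its month (at least one falls on the 29th or later, ruling out '4th Wednesday').
February 2015 ends with Wednesday February 25, 2015.
March 2015 ends with Wednesday March 25, 2015.
Last Wednesday of April 2015: April 29, 2015.
Last Wednesday of May 2015: May 27, 2015.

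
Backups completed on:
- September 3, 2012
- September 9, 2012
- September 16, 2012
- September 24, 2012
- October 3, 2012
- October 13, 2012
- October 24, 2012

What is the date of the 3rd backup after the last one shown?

The spacing grows by 1 each time: 6, 7, 8, 9, 10, 11 days.
Next gap: 12 days. October 24, 2012 + 12 days = November 5, 2012.
Next gap: 13 days. November 5, 2012 + 13 days = November 18, 2012.
Next gap: 14 days. November 18, 2012 + 14 days = December 2, 2012.

December 2, 2012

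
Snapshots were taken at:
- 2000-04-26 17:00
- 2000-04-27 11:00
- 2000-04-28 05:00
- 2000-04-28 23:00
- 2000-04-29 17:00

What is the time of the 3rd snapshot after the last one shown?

2000-05-01 23:00

Spacing: 18, 18, 18, 18 h — constant 18 h.
2000-04-29 17:00 + 18 h = 2000-04-30 11:00.
2000-04-30 11:00 + 18 h = 2000-05-01 05:00.
2000-05-01 05:00 + 18 h = 2000-05-01 23:00.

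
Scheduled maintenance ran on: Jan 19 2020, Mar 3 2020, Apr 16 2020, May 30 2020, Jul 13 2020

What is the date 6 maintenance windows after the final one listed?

Apr 3 2021

The spacing is 44, 44, 44, 44 days — always 44 days.
Jul 13 2020 + 44 days = Aug 26 2020.
Aug 26 2020 + 44 days = Oct 9 2020.
Oct 9 2020 + 44 days = Nov 22 2020.
Nov 22 2020 + 44 days = Jan 5 2021.
Jan 5 2021 + 44 days = Feb 18 2021.
Feb 18 2021 + 44 days = Apr 3 2021.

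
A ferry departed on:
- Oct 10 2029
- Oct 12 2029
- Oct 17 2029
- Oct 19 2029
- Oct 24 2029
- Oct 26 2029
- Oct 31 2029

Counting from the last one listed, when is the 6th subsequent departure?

Gaps: 2, 5, 2, 5, 2, 5 days — not constant, but cyclic with period 2.
The events fall on every Wednesday and Friday.
The following Friday is Nov 2 2029.
Next Wednesday: Nov 7 2029.
The following Friday is Nov 9 2029.
The following Wednesday is Nov 14 2029.
The following Friday is Nov 16 2029.
The following Wednesday is Nov 21 2029.

Nov 21 2029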